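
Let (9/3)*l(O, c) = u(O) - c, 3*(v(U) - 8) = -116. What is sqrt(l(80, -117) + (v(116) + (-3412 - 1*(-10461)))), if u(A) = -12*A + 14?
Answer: sqrt(6742) ≈ 82.110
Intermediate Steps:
v(U) = -92/3 (v(U) = 8 + (1/3)*(-116) = 8 - 116/3 = -92/3)
u(A) = 14 - 12*A
l(O, c) = 14/3 - 4*O - c/3 (l(O, c) = ((14 - 12*O) - c)/3 = (14 - c - 12*O)/3 = 14/3 - 4*O - c/3)
sqrt(l(80, -117) + (v(116) + (-3412 - 1*(-10461)))) = sqrt((14/3 - 4*80 - 1/3*(-117)) + (-92/3 + (-3412 - 1*(-10461)))) = sqrt((14/3 - 320 + 39) + (-92/3 + (-3412 + 10461))) = sqrt(-829/3 + (-92/3 + 7049)) = sqrt(-829/3 + 21055/3) = sqrt(6742)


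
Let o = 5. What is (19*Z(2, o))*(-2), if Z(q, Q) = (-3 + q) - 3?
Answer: 152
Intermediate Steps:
Z(q, Q) = -6 + q
(19*Z(2, o))*(-2) = (19*(-6 + 2))*(-2) = (19*(-4))*(-2) = -76*(-2) = 152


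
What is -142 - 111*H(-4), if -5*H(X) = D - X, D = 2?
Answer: -44/5 ≈ -8.8000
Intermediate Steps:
H(X) = -2/5 + X/5 (H(X) = -(2 - X)/5 = -2/5 + X/5)
-142 - 111*H(-4) = -142 - 111*(-2/5 + (1/5)*(-4)) = -142 - 111*(-2/5 - 4/5) = -142 - 111*(-6/5) = -142 + 666/5 = -44/5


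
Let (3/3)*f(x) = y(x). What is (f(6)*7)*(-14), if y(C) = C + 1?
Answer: -686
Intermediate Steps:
y(C) = 1 + C
f(x) = 1 + x
(f(6)*7)*(-14) = ((1 + 6)*7)*(-14) = (7*7)*(-14) = 49*(-14) = -686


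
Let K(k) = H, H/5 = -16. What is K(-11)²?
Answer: 6400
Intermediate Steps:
H = -80 (H = 5*(-16) = -80)
K(k) = -80
K(-11)² = (-80)² = 6400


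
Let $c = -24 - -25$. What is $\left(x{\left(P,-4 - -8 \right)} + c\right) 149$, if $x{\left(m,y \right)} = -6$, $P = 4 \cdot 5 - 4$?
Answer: $-745$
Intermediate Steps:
$P = 16$ ($P = 20 - 4 = 16$)
$c = 1$ ($c = -24 + 25 = 1$)
$\left(x{\left(P,-4 - -8 \right)} + c\right) 149 = \left(-6 + 1\right) 149 = \left(-5\right) 149 = -745$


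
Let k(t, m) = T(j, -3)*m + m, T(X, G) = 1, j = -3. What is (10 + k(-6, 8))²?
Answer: 676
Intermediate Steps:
k(t, m) = 2*m (k(t, m) = 1*m + m = m + m = 2*m)
(10 + k(-6, 8))² = (10 + 2*8)² = (10 + 16)² = 26² = 676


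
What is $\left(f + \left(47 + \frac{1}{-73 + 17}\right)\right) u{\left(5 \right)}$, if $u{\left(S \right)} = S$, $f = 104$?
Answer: $\frac{42275}{56} \approx 754.91$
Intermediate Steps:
$\left(f + \left(47 + \frac{1}{-73 + 17}\right)\right) u{\left(5 \right)} = \left(104 + \left(47 + \frac{1}{-73 + 17}\right)\right) 5 = \left(104 + \left(47 + \frac{1}{-56}\right)\right) 5 = \left(104 + \left(47 - \frac{1}{56}\right)\right) 5 = \left(104 + \frac{2631}{56}\right) 5 = \frac{8455}{56} \cdot 5 = \frac{42275}{56}$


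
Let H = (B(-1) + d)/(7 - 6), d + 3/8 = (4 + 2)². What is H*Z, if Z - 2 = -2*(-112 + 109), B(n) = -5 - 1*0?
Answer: 245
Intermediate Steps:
d = 285/8 (d = -3/8 + (4 + 2)² = -3/8 + 6² = -3/8 + 36 = 285/8 ≈ 35.625)
B(n) = -5 (B(n) = -5 + 0 = -5)
H = 245/8 (H = (-5 + 285/8)/(7 - 6) = (245/8)/1 = (245/8)*1 = 245/8 ≈ 30.625)
Z = 8 (Z = 2 - 2*(-112 + 109) = 2 - 2*(-3) = 2 + 6 = 8)
H*Z = (245/8)*8 = 245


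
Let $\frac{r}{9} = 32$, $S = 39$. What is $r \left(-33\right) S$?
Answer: $-370656$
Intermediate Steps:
$r = 288$ ($r = 9 \cdot 32 = 288$)
$r \left(-33\right) S = 288 \left(-33\right) 39 = \left(-9504\right) 39 = -370656$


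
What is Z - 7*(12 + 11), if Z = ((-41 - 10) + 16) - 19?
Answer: -215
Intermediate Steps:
Z = -54 (Z = (-51 + 16) - 19 = -35 - 19 = -54)
Z - 7*(12 + 11) = -54 - 7*(12 + 11) = -54 - 7*23 = -54 - 161 = -215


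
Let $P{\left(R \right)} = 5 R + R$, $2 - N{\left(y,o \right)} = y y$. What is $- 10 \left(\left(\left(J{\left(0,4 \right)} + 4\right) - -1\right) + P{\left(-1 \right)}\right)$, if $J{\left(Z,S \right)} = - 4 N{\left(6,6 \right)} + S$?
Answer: $-1390$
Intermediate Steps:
$N{\left(y,o \right)} = 2 - y^{2}$ ($N{\left(y,o \right)} = 2 - y y = 2 - y^{2}$)
$J{\left(Z,S \right)} = 136 + S$ ($J{\left(Z,S \right)} = - 4 \left(2 - 6^{2}\right) + S = - 4 \left(2 - 36\right) + S = \left(-4\right) \left(-34\right) + S = 136 + S$)
$P{\left(R \right)} = 6 R$
$- 10 \left(\left(\left(J{\left(0,4 \right)} + 4\right) - -1\right) + P{\left(-1 \right)}\right) = - 10 \left(\left(\left(\left(136 + 4\right) + 4\right) - -1\right) + 6 \left(-1\right)\right) = - 10 \left(\left(\left(140 + 4\right) + 1\right) - 6\right) = - 10 \left(\left(144 + 1\right) - 6\right) = - 10 \left(145 - 6\right) = \left(-10\right) 139 = -1390$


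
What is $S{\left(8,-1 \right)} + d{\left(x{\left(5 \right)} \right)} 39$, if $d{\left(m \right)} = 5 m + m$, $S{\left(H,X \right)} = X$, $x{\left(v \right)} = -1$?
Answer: $-235$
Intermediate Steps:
$d{\left(m \right)} = 6 m$
$S{\left(8,-1 \right)} + d{\left(x{\left(5 \right)} \right)} 39 = -1 + 6 \left(-1\right) 39 = -1 - 234 = -235$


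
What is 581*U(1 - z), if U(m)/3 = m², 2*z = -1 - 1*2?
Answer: 43575/4 ≈ 10894.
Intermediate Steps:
z = -3/2 (z = (-1 - 1*2)/2 = (-1 - 2)/2 = (½)*(-3) = -3/2 ≈ -1.5000)
U(m) = 3*m²
581*U(1 - z) = 581*(3*(1 - 1*(-3/2))²) = 581*(3*(1 + 3/2)²) = 581*(3*(5/2)²) = 581*(3*(25/4)) = 581*(75/4) = 43575/4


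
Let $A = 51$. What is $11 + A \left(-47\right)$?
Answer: $-2386$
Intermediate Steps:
$11 + A \left(-47\right) = 11 + 51 \left(-47\right) = 11 - 2397 = -2386$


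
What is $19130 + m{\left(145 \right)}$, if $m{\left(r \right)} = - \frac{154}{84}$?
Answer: $\frac{114769}{6} \approx 19128.0$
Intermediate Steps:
$m{\left(r \right)} = - \frac{11}{6}$ ($m{\left(r \right)} = \left(-154\right) \frac{1}{84} = - \frac{11}{6}$)
$19130 + m{\left(145 \right)} = 19130 - \frac{11}{6} = \frac{114769}{6}$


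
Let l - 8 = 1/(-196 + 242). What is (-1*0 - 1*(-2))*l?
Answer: 369/23 ≈ 16.043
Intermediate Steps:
l = 369/46 (l = 8 + 1/(-196 + 242) = 8 + 1/46 = 369/46 ≈ 8.0217)
(-1*0 - 1*(-2))*l = (-1*0 - 1*(-2))*(369/46) = (0 + 2)*(369/46) = 2*(369/46) = 369/23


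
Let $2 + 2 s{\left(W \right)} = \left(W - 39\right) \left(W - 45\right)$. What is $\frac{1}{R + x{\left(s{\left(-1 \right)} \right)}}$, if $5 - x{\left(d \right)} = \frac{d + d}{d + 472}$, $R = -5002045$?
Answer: $- \frac{1391}{6957839478} \approx -1.9992 \cdot 10^{-7}$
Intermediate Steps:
$s{\left(W \right)} = -1 + \frac{\left(-45 + W\right) \left(-39 + W\right)}{2}$ ($s{\left(W \right)} = -1 + \frac{\left(W - 39\right) \left(W - 45\right)}{2} = -1 + \frac{\left(-39 + W\right) \left(-45 + W\right)}{2} = -1 + \frac{\left(-45 + W\right) \left(-39 + W\right)}{2}$)
$x{\left(d \right)} = 5 - \frac{2 d}{472 + d}$ ($x{\left(d \right)} = 5 - \frac{d + d}{d + 472} = 5 - \frac{2 d}{472 + d}$)
$\frac{1}{R + x{\left(s{\left(-1 \right)} \right)}} = \frac{1}{-5002045 + \frac{2360 + 3 \left(\frac{1753}{2} + \frac{\left(-1\right)^{2}}{2} - -42\right)}{472 + \left(\frac{1753}{2} + \frac{\left(-1\right)^{2}}{2} - -42\right)}} = \frac{1}{-5002045 + \frac{2360 + 3 \left(\frac{1753}{2} + \frac{1}{2} \cdot 1 + 42\right)}{472 + \left(\frac{1753}{2} + \frac{1}{2} \cdot 1 + 42\right)}} = \frac{1}{-5002045 + \frac{2360 + 3 \left(\frac{1753}{2} + \frac{1}{2} + 42\right)}{472 + \left(\frac{1753}{2} + \frac{1}{2} + 42\right)}} = \frac{1}{-5002045 + \frac{2360 + 3 \cdot 919}{472 + 919}} = \frac{1}{-5002045 + \frac{2360 + 2757}{1391}} = \frac{1}{-5002045 + \frac{1}{1391} \cdot 5117} = \frac{1}{-5002045 + \frac{5117}{1391}} = \frac{1}{- \frac{6957839478}{1391}} = - \frac{1391}{6957839478}$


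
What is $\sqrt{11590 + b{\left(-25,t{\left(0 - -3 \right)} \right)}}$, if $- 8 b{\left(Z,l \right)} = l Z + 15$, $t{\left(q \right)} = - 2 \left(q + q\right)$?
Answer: $\frac{\sqrt{184810}}{4} \approx 107.47$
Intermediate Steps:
$t{\left(q \right)} = - 4 q$ ($t{\left(q \right)} = - 2 \cdot 2 q = - 4 q$)
$b{\left(Z,l \right)} = - \frac{15}{8} - \frac{Z l}{8}$ ($b{\left(Z,l \right)} = - \frac{l Z + 15}{8} = - \frac{Z l + 15}{8} = - \frac{15 + Z l}{8} = - \frac{15}{8} - \frac{Z l}{8}$)
$\sqrt{11590 + b{\left(-25,t{\left(0 - -3 \right)} \right)}} = \sqrt{11590 - \left(\frac{15}{8} - \frac{25 \left(- 4 \left(0 - -3\right)\right)}{8}\right)} = \sqrt{11590 - \left(\frac{15}{8} - \frac{25 \left(- 4 \left(0 + 3\right)\right)}{8}\right)} = \sqrt{11590 - \left(\frac{15}{8} - \frac{25 \left(\left(-4\right) 3\right)}{8}\right)} = \sqrt{11590 - \left(\frac{15}{8} - - \frac{75}{2}\right)} = \sqrt{11590 - \frac{315}{8}} = \sqrt{\frac{92405}{8}} = \frac{\sqrt{184810}}{4}$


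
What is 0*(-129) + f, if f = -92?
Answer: -92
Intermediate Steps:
0*(-129) + f = 0*(-129) - 92 = 0 - 92 = -92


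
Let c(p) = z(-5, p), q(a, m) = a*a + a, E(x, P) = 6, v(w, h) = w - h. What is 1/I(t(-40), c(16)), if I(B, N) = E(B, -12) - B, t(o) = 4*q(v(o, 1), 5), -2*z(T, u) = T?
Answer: -1/6554 ≈ -0.00015258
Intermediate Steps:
z(T, u) = -T/2
q(a, m) = a + a² (q(a, m) = a² + a = a + a²)
c(p) = 5/2 (c(p) = -½*(-5) = 5/2)
t(o) = 4*o*(-1 + o) (t(o) = 4*((o - 1*1)*(1 + (o - 1*1))) = 4*((o - 1)*(1 + (o - 1))) = 4*((-1 + o)*(1 + (-1 + o))) = 4*((-1 + o)*o) = 4*(o*(-1 + o)) = 4*o*(-1 + o))
I(B, N) = 6 - B
1/I(t(-40), c(16)) = 1/(6 - 4*(-40)*(-1 - 40)) = 1/(6 - 4*(-40)*(-41)) = 1/(6 - 1*6560) = 1/(6 - 6560) = 1/(-6554) = -1/6554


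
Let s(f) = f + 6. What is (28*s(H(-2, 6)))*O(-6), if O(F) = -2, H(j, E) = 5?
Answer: -616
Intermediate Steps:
s(f) = 6 + f
(28*s(H(-2, 6)))*O(-6) = (28*(6 + 5))*(-2) = (28*11)*(-2) = 308*(-2) = -616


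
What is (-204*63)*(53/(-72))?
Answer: 18921/2 ≈ 9460.5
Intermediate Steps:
(-204*63)*(53/(-72)) = -681156*(-1)/72 = -12852*(-53/72) = 18921/2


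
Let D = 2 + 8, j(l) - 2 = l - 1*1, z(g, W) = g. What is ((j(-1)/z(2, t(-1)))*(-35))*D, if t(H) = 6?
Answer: 0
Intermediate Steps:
j(l) = 1 + l (j(l) = 2 + (l - 1*1) = 2 + (l - 1) = 2 + (-1 + l) = 1 + l)
D = 10
((j(-1)/z(2, t(-1)))*(-35))*D = (((1 - 1)/2)*(-35))*10 = ((0*(½))*(-35))*10 = (0*(-35))*10 = 0*10 = 0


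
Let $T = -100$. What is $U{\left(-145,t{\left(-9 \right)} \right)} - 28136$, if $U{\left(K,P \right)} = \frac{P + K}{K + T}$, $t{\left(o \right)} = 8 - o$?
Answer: $- \frac{6893192}{245} \approx -28135.0$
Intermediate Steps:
$U{\left(K,P \right)} = \frac{K + P}{-100 + K}$ ($U{\left(K,P \right)} = \frac{P + K}{K - 100} = \frac{K + P}{-100 + K}$)
$U{\left(-145,t{\left(-9 \right)} \right)} - 28136 = \frac{-145 + \left(8 - -9\right)}{-100 - 145} - 28136 = \frac{-145 + \left(8 + 9\right)}{-245} - 28136 = - \frac{-145 + 17}{245} - 28136 = \left(- \frac{1}{245}\right) \left(-128\right) - 28136 = \frac{128}{245} - 28136 = - \frac{6893192}{245}$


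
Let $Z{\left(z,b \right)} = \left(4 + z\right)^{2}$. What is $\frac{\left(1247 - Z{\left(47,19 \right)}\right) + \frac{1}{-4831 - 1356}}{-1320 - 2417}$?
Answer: $\frac{8377199}{23120819} \approx 0.36232$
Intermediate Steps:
$\frac{\left(1247 - Z{\left(47,19 \right)}\right) + \frac{1}{-4831 - 1356}}{-1320 - 2417} = \frac{\left(1247 - \left(4 + 47\right)^{2}\right) + \frac{1}{-4831 - 1356}}{-1320 - 2417} = \frac{\left(1247 - 51^{2}\right) + \frac{1}{-6187}}{-3737} = \left(\left(1247 - 2601\right) - \frac{1}{6187}\right) \left(- \frac{1}{3737}\right) = \left(-1354 - \frac{1}{6187}\right) \left(- \frac{1}{3737}\right) = \left(- \frac{8377199}{6187}\right) \left(- \frac{1}{3737}\right) = \frac{8377199}{23120819}$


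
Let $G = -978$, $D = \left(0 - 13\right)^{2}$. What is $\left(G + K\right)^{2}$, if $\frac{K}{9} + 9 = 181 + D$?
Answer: $4372281$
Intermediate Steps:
$D = 169$ ($D = \left(-13\right)^{2} = 169$)
$K = 3069$ ($K = -81 + 9 \left(181 + 169\right) = -81 + 9 \cdot 350 = -81 + 3150 = 3069$)
$\left(G + K\right)^{2} = \left(-978 + 3069\right)^{2} = 2091^{2} = 4372281$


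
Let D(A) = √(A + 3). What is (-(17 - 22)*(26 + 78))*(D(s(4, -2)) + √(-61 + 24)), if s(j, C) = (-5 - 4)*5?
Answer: 520*I*(√37 + √42) ≈ 6533.0*I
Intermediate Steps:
s(j, C) = -45 (s(j, C) = -9*5 = -45)
D(A) = √(3 + A)
(-(17 - 22)*(26 + 78))*(D(s(4, -2)) + √(-61 + 24)) = (-(17 - 22)*(26 + 78))*(√(3 - 45) + √(-61 + 24)) = (-(-5)*104)*(√(-42) + √(-37)) = (-1*(-520))*(I*√42 + I*√37) = 520*(I*√37 + I*√42) = 520*I*√37 + 520*I*√42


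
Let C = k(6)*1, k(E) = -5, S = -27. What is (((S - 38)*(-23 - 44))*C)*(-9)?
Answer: 195975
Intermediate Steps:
C = -5 (C = -5*1 = -5)
(((S - 38)*(-23 - 44))*C)*(-9) = (((-27 - 38)*(-23 - 44))*(-5))*(-9) = (-65*(-67)*(-5))*(-9) = (4355*(-5))*(-9) = -21775*(-9) = 195975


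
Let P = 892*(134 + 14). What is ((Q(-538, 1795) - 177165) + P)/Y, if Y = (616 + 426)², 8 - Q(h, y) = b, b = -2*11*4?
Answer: -45053/1085764 ≈ -0.041494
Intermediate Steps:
b = -88 (b = -22*4 = -88)
Q(h, y) = 96 (Q(h, y) = 8 - 1*(-88) = 8 + 88 = 96)
Y = 1085764 (Y = 1042² = 1085764)
P = 132016 (P = 892*148 = 132016)
((Q(-538, 1795) - 177165) + P)/Y = ((96 - 177165) + 132016)/1085764 = (-177069 + 132016)*(1/1085764) = -45053*1/1085764 = -45053/1085764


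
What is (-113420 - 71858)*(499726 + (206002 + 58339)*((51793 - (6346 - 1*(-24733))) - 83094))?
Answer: 3055065960525412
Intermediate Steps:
(-113420 - 71858)*(499726 + (206002 + 58339)*((51793 - (6346 - 1*(-24733))) - 83094)) = -185278*(499726 + 264341*((51793 - (6346 + 24733)) - 83094)) = -185278*(499726 + 264341*((51793 - 1*31079) - 83094)) = -185278*(499726 + 264341*((51793 - 31079) - 83094)) = -185278*(499726 + 264341*(20714 - 83094)) = -185278*(499726 + 264341*(-62380)) = -185278*(499726 - 16489591580) = -185278*(-16489091854) = 3055065960525412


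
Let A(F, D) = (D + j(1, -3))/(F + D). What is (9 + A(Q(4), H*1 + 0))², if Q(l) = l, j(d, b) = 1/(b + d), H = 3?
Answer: 17161/196 ≈ 87.556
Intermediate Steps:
A(F, D) = (-½ + D)/(D + F) (A(F, D) = (D + 1/(-3 + 1))/(F + D) = (D + 1/(-2))/(D + F) = (D - ½)/(D + F) = (-½ + D)/(D + F))
(9 + A(Q(4), H*1 + 0))² = (9 + (-½ + (3*1 + 0))/((3*1 + 0) + 4))² = (9 + (-½ + (3 + 0))/((3 + 0) + 4))² = (9 + (-½ + 3)/(3 + 4))² = (9 + (5/2)/7)² = (9 + (⅐)*(5/2))² = (9 + 5/14)² = (131/14)² = 17161/196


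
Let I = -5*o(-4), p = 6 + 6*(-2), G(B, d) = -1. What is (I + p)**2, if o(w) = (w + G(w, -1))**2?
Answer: 17161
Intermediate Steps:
p = -6 (p = 6 - 12 = -6)
o(w) = (-1 + w)**2 (o(w) = (w - 1)**2 = (-1 + w)**2)
I = -125 (I = -5*(-1 - 4)**2 = -5*(-5)**2 = -5*25 = -125)
(I + p)**2 = (-125 - 6)**2 = (-131)**2 = 17161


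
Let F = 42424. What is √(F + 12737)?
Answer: 9*√681 ≈ 234.86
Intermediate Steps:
√(F + 12737) = √(42424 + 12737) = √55161 = 9*√681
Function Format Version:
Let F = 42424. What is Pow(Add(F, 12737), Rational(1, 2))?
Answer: Mul(9, Pow(681, Rational(1, 2))) ≈ 234.86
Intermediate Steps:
Pow(Add(F, 12737), Rational(1, 2)) = Pow(Add(42424, 12737), Rational(1, 2)) = Pow(55161, Rational(1, 2)) = Mul(9, Pow(681, Rational(1, 2)))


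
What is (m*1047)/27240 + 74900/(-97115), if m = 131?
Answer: 751981737/176360840 ≈ 4.2639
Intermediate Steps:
(m*1047)/27240 + 74900/(-97115) = (131*1047)/27240 + 74900/(-97115) = 137157*(1/27240) + 74900*(-1/97115) = 45719/9080 - 14980/19423 = 751981737/176360840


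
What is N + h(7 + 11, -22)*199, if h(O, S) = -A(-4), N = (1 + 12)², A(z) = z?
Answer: 965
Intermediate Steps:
N = 169 (N = 13² = 169)
h(O, S) = 4 (h(O, S) = -1*(-4) = 4)
N + h(7 + 11, -22)*199 = 169 + 4*199 = 169 + 796 = 965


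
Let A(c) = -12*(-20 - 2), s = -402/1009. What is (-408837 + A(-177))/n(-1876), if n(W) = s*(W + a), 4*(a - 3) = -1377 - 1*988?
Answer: -274833438/660419 ≈ -416.15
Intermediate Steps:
s = -402/1009 (s = -402*1/1009 = -402/1009 ≈ -0.39841)
a = -2353/4 (a = 3 + (-1377 - 1*988)/4 = 3 + (-1377 - 988)/4 = 3 + (¼)*(-2365) = 3 - 2365/4 = -2353/4 ≈ -588.25)
A(c) = 264 (A(c) = -12*(-22) = 264)
n(W) = 472953/2018 - 402*W/1009 (n(W) = -402*(W - 2353/4)/1009 = -402*(-2353/4 + W)/1009 = 472953/2018 - 402*W/1009)
(-408837 + A(-177))/n(-1876) = (-408837 + 264)/(472953/2018 - 402/1009*(-1876)) = -408573/(472953/2018 + 754152/1009) = -408573/1981257/2018 = -408573*2018/1981257 = -274833438/660419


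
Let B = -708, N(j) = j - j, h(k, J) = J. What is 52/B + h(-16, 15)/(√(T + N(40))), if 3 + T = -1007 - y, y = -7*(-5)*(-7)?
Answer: -13/177 - I*√85/17 ≈ -0.073446 - 0.54233*I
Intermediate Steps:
N(j) = 0
y = -245 (y = 35*(-7) = -245)
T = -765 (T = -3 + (-1007 - 1*(-245)) = -3 + (-1007 + 245) = -3 - 762 = -765)
52/B + h(-16, 15)/(√(T + N(40))) = 52/(-708) + 15/(√(-765 + 0)) = 52*(-1/708) + 15/(√(-765)) = -13/177 + 15/((3*I*√85)) = -13/177 + 15*(-I*√85/255) = -13/177 - I*√85/17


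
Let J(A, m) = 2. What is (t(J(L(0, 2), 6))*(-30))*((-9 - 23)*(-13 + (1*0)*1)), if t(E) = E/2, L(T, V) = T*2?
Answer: -12480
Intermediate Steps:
L(T, V) = 2*T
t(E) = E/2 (t(E) = E*(1/2) = E/2)
(t(J(L(0, 2), 6))*(-30))*((-9 - 23)*(-13 + (1*0)*1)) = (((1/2)*2)*(-30))*((-9 - 23)*(-13 + (1*0)*1)) = (1*(-30))*(-32*(-13 + 0*1)) = -(-960)*(-13 + 0) = -(-960)*(-13) = -30*416 = -12480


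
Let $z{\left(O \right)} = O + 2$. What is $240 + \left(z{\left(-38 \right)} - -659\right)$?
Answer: $863$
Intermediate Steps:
$z{\left(O \right)} = 2 + O$
$240 + \left(z{\left(-38 \right)} - -659\right) = 240 + \left(\left(2 - 38\right) - -659\right) = 240 + \left(-36 + 659\right) = 240 + 623 = 863$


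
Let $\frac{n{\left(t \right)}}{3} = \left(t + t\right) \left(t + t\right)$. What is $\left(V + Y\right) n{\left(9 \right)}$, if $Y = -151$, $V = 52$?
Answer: $-96228$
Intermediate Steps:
$n{\left(t \right)} = 12 t^{2}$ ($n{\left(t \right)} = 3 \left(t + t\right) \left(t + t\right) = 3 \cdot 2 t 2 t = 3 \cdot 4 t^{2} = 12 t^{2}$)
$\left(V + Y\right) n{\left(9 \right)} = \left(52 - 151\right) 12 \cdot 9^{2} = - 99 \cdot 12 \cdot 81 = \left(-99\right) 972 = -96228$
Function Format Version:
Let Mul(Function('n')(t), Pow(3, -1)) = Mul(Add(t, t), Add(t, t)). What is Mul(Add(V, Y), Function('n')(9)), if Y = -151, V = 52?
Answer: -96228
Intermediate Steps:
Function('n')(t) = Mul(12, Pow(t, 2)) (Function('n')(t) = Mul(3, Mul(Add(t, t), Add(t, t))) = Mul(3, Mul(Mul(2, t), Mul(2, t))) = Mul(3, Mul(4, Pow(t, 2))) = Mul(12, Pow(t, 2)))
Mul(Add(V, Y), Function('n')(9)) = Mul(Add(52, -151), Mul(12, Pow(9, 2))) = Mul(-99, Mul(12, 81)) = Mul(-99, 972) = -96228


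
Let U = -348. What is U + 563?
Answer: 215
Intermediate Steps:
U + 563 = -348 + 563 = 215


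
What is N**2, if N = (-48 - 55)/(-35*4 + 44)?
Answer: 10609/9216 ≈ 1.1511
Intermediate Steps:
N = 103/96 (N = -103/(-140 + 44) = -103/(-96) = -103*(-1/96) = 103/96 ≈ 1.0729)
N**2 = (103/96)**2 = 10609/9216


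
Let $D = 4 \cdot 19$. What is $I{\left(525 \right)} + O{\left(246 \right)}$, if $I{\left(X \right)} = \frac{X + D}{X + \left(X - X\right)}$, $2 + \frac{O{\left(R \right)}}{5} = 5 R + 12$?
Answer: $\frac{3255601}{525} \approx 6201.1$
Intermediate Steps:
$D = 76$
$O{\left(R \right)} = 50 + 25 R$ ($O{\left(R \right)} = -10 + 5 \left(5 R + 12\right) = -10 + 5 \left(12 + 5 R\right) = -10 + \left(60 + 25 R\right) = 50 + 25 R$)
$I{\left(X \right)} = \frac{76 + X}{X}$ ($I{\left(X \right)} = \frac{X + 76}{X + \left(X - X\right)} = \frac{76 + X}{X + 0} = \frac{76 + X}{X}$)
$I{\left(525 \right)} + O{\left(246 \right)} = \frac{76 + 525}{525} + \left(50 + 25 \cdot 246\right) = \frac{1}{525} \cdot 601 + \left(50 + 6150\right) = \frac{601}{525} + 6200 = \frac{3255601}{525}$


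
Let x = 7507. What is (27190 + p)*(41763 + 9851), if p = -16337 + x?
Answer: 947633040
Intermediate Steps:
p = -8830 (p = -16337 + 7507 = -8830)
(27190 + p)*(41763 + 9851) = (27190 - 8830)*(41763 + 9851) = 18360*51614 = 947633040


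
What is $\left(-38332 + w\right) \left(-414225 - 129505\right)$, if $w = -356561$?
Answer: $214715170890$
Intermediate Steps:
$\left(-38332 + w\right) \left(-414225 - 129505\right) = \left(-38332 - 356561\right) \left(-414225 - 129505\right) = \left(-394893\right) \left(-543730\right) = 214715170890$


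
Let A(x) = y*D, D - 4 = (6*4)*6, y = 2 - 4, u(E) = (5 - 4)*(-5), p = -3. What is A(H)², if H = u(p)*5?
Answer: 87616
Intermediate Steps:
u(E) = -5 (u(E) = 1*(-5) = -5)
y = -2
H = -25 (H = -5*5 = -25)
D = 148 (D = 4 + (6*4)*6 = 4 + 24*6 = 4 + 144 = 148)
A(x) = -296 (A(x) = -2*148 = -296)
A(H)² = (-296)² = 87616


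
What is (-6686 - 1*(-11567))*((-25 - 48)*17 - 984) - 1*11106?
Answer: -10871331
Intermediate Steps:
(-6686 - 1*(-11567))*((-25 - 48)*17 - 984) - 1*11106 = (-6686 + 11567)*(-73*17 - 984) - 11106 = 4881*(-1241 - 984) - 11106 = 4881*(-2225) - 11106 = -10860225 - 11106 = -10871331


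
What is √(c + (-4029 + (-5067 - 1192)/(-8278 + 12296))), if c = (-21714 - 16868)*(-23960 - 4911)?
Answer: √367002292204830/574 ≈ 33375.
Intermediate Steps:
c = 1113900922 (c = -38582*(-28871) = 1113900922)
√(c + (-4029 + (-5067 - 1192)/(-8278 + 12296))) = √(1113900922 + (-4029 + (-5067 - 1192)/(-8278 + 12296))) = √(1113900922 + (-4029 - 6259/4018)) = √(1113900922 - 16194781/4018) = √(4475637709815/4018) = √367002292204830/574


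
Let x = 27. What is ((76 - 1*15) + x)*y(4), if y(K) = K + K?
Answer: 704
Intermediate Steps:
y(K) = 2*K
((76 - 1*15) + x)*y(4) = ((76 - 1*15) + 27)*(2*4) = ((76 - 15) + 27)*8 = (61 + 27)*8 = 88*8 = 704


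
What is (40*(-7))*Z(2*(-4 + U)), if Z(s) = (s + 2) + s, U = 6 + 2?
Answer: -5040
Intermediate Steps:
U = 8
Z(s) = 2 + 2*s (Z(s) = (2 + s) + s = 2 + 2*s)
(40*(-7))*Z(2*(-4 + U)) = (40*(-7))*(2 + 2*(2*(-4 + 8))) = -280*(2 + 2*(2*4)) = -280*(2 + 2*8) = -280*(2 + 16) = -280*18 = -5040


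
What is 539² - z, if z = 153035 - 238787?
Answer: 376273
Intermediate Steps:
z = -85752
539² - z = 539² - 1*(-85752) = 290521 + 85752 = 376273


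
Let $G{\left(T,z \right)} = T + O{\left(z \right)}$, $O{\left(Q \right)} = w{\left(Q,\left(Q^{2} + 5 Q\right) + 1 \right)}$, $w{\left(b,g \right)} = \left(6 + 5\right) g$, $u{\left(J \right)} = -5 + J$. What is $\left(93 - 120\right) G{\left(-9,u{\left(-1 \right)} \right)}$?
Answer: $-1836$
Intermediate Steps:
$w{\left(b,g \right)} = 11 g$
$O{\left(Q \right)} = 11 + 11 Q^{2} + 55 Q$ ($O{\left(Q \right)} = 11 \left(\left(Q^{2} + 5 Q\right) + 1\right) = 11 \left(1 + Q^{2} + 5 Q\right) = 11 + 11 Q^{2} + 55 Q$)
$G{\left(T,z \right)} = 11 + T + 11 z^{2} + 55 z$ ($G{\left(T,z \right)} = T + \left(11 + 11 z^{2} + 55 z\right) = 11 + T + 11 z^{2} + 55 z$)
$\left(93 - 120\right) G{\left(-9,u{\left(-1 \right)} \right)} = \left(93 - 120\right) \left(11 - 9 + 11 \left(-5 - 1\right)^{2} + 55 \left(-5 - 1\right)\right) = - 27 \left(11 - 9 + 11 \left(-6\right)^{2} + 55 \left(-6\right)\right) = - 27 \left(11 - 9 + 11 \cdot 36 - 330\right) = - 27 \left(11 - 9 + 396 - 330\right) = \left(-27\right) 68 = -1836$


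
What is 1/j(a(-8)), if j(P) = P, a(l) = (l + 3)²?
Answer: 1/25 ≈ 0.040000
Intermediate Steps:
a(l) = (3 + l)²
1/j(a(-8)) = 1/((3 - 8)²) = 1/((-5)²) = 1/25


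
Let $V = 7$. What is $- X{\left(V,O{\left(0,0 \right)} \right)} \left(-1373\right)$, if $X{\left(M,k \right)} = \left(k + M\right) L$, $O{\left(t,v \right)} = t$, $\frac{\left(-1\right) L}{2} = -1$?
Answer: $19222$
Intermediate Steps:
$L = 2$ ($L = \left(-2\right) \left(-1\right) = 2$)
$X{\left(M,k \right)} = 2 M + 2 k$ ($X{\left(M,k \right)} = \left(k + M\right) 2 = \left(M + k\right) 2 = 2 M + 2 k$)
$- X{\left(V,O{\left(0,0 \right)} \right)} \left(-1373\right) = - (2 \cdot 7 + 2 \cdot 0) \left(-1373\right) = - (14 + 0) \left(-1373\right) = \left(-1\right) 14 \left(-1373\right) = \left(-14\right) \left(-1373\right) = 19222$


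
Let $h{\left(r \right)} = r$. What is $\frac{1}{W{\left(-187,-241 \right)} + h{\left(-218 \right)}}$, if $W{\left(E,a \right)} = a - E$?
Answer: $- \frac{1}{272} \approx -0.0036765$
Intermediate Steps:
$\frac{1}{W{\left(-187,-241 \right)} + h{\left(-218 \right)}} = \frac{1}{\left(-241 - -187\right) - 218} = \frac{1}{\left(-241 + 187\right) - 218} = \frac{1}{-54 - 218} = \frac{1}{-272} = - \frac{1}{272}$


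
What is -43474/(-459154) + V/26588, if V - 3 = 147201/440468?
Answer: 254902712060693/2688613710293168 ≈ 0.094808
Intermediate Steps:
V = 1468605/440468 (V = 3 + 147201/440468 = 1468605/440468 ≈ 3.3342)
-43474/(-459154) + V/26588 = -43474/(-459154) + (1468605/440468)/26588 = -43474*(-1/459154) + (1468605/440468)*(1/26588) = 21737/229577 + 1468605/11711163184 = 254902712060693/2688613710293168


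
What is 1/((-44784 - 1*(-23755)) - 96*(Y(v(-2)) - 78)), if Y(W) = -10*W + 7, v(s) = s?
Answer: -1/16133 ≈ -6.1985e-5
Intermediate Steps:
Y(W) = 7 - 10*W
1/((-44784 - 1*(-23755)) - 96*(Y(v(-2)) - 78)) = 1/((-44784 - 1*(-23755)) - 96*((7 - 10*(-2)) - 78)) = 1/((-44784 + 23755) - 96*((7 + 20) - 78)) = 1/(-21029 - 96*(27 - 78)) = 1/(-21029 - 96*(-51)) = 1/(-21029 + 4896) = 1/(-16133) = -1/16133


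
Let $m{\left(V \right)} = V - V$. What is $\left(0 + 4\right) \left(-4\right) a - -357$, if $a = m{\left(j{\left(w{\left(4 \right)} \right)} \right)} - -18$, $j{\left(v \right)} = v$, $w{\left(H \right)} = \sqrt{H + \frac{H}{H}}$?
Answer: $69$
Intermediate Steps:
$w{\left(H \right)} = \sqrt{1 + H}$ ($w{\left(H \right)} = \sqrt{H + 1} = \sqrt{1 + H}$)
$m{\left(V \right)} = 0$
$a = 18$ ($a = 0 - -18 = 0 + 18 = 18$)
$\left(0 + 4\right) \left(-4\right) a - -357 = \left(0 + 4\right) \left(-4\right) 18 - -357 = 4 \left(-4\right) 18 + 357 = \left(-16\right) 18 + 357 = -288 + 357 = 69$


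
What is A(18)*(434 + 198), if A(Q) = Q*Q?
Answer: 204768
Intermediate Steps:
A(Q) = Q²
A(18)*(434 + 198) = 18²*(434 + 198) = 324*632 = 204768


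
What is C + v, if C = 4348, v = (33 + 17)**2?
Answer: 6848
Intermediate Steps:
v = 2500 (v = 50**2 = 2500)
C + v = 4348 + 2500 = 6848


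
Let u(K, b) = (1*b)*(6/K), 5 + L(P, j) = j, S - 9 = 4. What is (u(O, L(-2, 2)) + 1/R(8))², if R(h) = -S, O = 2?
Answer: 13924/169 ≈ 82.391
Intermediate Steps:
S = 13 (S = 9 + 4 = 13)
L(P, j) = -5 + j
R(h) = -13 (R(h) = -1*13 = -13)
u(K, b) = 6*b/K (u(K, b) = b*(6/K) = 6*b/K)
(u(O, L(-2, 2)) + 1/R(8))² = (6*(-5 + 2)/2 + 1/(-13))² = (6*(-3)*(½) - 1/13)² = (-9 - 1/13)² = (-118/13)² = 13924/169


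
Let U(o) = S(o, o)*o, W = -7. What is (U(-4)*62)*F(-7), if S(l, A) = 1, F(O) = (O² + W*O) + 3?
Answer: -25048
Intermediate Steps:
F(O) = 3 + O² - 7*O (F(O) = (O² - 7*O) + 3 = 3 + O² - 7*O)
U(o) = o (U(o) = 1*o = o)
(U(-4)*62)*F(-7) = (-4*62)*(3 + (-7)² - 7*(-7)) = -248*(3 + 49 + 49) = -248*101 = -25048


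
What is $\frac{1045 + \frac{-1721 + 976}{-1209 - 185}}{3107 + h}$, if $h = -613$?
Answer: $\frac{1457475}{3476636} \approx 0.41922$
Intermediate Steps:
$\frac{1045 + \frac{-1721 + 976}{-1209 - 185}}{3107 + h} = \frac{1045 + \frac{-1721 + 976}{-1209 - 185}}{3107 - 613} = \frac{1045 - \frac{745}{-1394}}{2494} = \left(1045 - - \frac{745}{1394}\right) \frac{1}{2494} = \left(1045 + \frac{745}{1394}\right) \frac{1}{2494} = \frac{1457475}{1394} \cdot \frac{1}{2494} = \frac{1457475}{3476636}$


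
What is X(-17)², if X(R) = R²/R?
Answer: 289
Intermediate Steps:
X(R) = R
X(-17)² = (-17)² = 289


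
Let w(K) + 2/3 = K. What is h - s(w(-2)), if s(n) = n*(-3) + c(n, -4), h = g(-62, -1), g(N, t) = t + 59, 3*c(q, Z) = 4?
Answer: 146/3 ≈ 48.667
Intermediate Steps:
c(q, Z) = 4/3 (c(q, Z) = (⅓)*4 = 4/3)
g(N, t) = 59 + t
h = 58 (h = 59 - 1 = 58)
w(K) = -⅔ + K
s(n) = 4/3 - 3*n (s(n) = n*(-3) + 4/3 = -3*n + 4/3 = 4/3 - 3*n)
h - s(w(-2)) = 58 - (4/3 - 3*(-⅔ - 2)) = 58 - (4/3 - 3*(-8/3)) = 58 - (4/3 + 8) = 58 - 1*28/3 = 58 - 28/3 = 146/3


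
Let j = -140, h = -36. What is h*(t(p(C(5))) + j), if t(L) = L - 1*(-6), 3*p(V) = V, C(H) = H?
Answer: 4764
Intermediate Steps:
p(V) = V/3
t(L) = 6 + L (t(L) = L + 6 = 6 + L)
h*(t(p(C(5))) + j) = -36*((6 + (⅓)*5) - 140) = -36*((6 + 5/3) - 140) = -36*(23/3 - 140) = -36*(-397/3) = 4764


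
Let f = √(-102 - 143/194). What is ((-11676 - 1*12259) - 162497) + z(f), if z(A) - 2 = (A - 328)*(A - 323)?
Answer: -15634215/194 - 651*I*√3866614/194 ≈ -80589.0 - 6598.5*I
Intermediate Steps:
f = I*√3866614/194 (f = √(-102 - 143*1/194) = √(-102 - 143/194) = √(-19931/194) = I*√3866614/194 ≈ 10.136*I)
z(A) = 2 + (-328 + A)*(-323 + A) (z(A) = 2 + (A - 328)*(A - 323) = 2 + (-328 + A)*(-323 + A))
((-11676 - 1*12259) - 162497) + z(f) = ((-11676 - 1*12259) - 162497) + (105946 + (I*√3866614/194)² - 651*I*√3866614/194) = ((-11676 - 12259) - 162497) + (105946 - 19931/194 - 651*I*√3866614/194) = (-23935 - 162497) + (20533593/194 - 651*I*√3866614/194) = -186432 + (20533593/194 - 651*I*√3866614/194) = -15634215/194 - 651*I*√3866614/194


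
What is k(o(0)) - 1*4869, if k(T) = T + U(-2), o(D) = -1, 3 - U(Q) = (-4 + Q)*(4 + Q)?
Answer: -4855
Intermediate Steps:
U(Q) = 3 - (-4 + Q)*(4 + Q)
k(T) = 15 + T (k(T) = T + (19 - 1*(-2)²) = T + (19 - 1*4) = T + (19 - 4) = T + 15 = 15 + T)
k(o(0)) - 1*4869 = (15 - 1) - 1*4869 = 14 - 4869 = -4855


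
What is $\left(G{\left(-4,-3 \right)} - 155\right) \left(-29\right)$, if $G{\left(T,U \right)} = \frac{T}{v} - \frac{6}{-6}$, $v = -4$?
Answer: $4437$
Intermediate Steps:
$G{\left(T,U \right)} = 1 - \frac{T}{4}$ ($G{\left(T,U \right)} = \frac{T}{-4} - \frac{6}{-6} = T \left(- \frac{1}{4}\right) - -1 = - \frac{T}{4} + 1 = 1 - \frac{T}{4}$)
$\left(G{\left(-4,-3 \right)} - 155\right) \left(-29\right) = \left(\left(1 - -1\right) - 155\right) \left(-29\right) = \left(\left(1 + 1\right) - 155\right) \left(-29\right) = \left(2 - 155\right) \left(-29\right) = \left(-153\right) \left(-29\right) = 4437$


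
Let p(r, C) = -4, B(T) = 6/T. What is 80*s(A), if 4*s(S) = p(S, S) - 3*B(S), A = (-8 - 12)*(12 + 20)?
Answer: -1271/16 ≈ -79.438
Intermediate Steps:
A = -640 (A = -20*32 = -640)
s(S) = -1 - 9/(2*S) (s(S) = (-4 - 18/S)/4 = -1 - 9/(2*S))
80*s(A) = 80*((-9/2 - 1*(-640))/(-640)) = 80*(-(-9/2 + 640)/640) = 80*(-1/640*1271/2) = 80*(-1271/1280) = -1271/16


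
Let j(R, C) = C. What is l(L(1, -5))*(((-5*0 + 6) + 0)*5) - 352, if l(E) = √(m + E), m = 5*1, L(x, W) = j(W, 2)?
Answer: -352 + 30*√7 ≈ -272.63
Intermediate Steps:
L(x, W) = 2
m = 5
l(E) = √(5 + E)
l(L(1, -5))*(((-5*0 + 6) + 0)*5) - 352 = √(5 + 2)*(((-5*0 + 6) + 0)*5) - 352 = √7*(((0 + 6) + 0)*5) - 352 = √7*((6 + 0)*5) - 352 = √7*(6*5) - 352 = √7*30 - 352 = 30*√7 - 352 = -352 + 30*√7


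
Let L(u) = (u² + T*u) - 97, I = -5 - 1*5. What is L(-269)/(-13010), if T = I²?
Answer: -22682/6505 ≈ -3.4869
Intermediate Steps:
I = -10 (I = -5 - 5 = -10)
T = 100 (T = (-10)² = 100)
L(u) = -97 + u² + 100*u (L(u) = (u² + 100*u) - 97 = -97 + u² + 100*u)
L(-269)/(-13010) = (-97 + (-269)² + 100*(-269))/(-13010) = (-97 + 72361 - 26900)*(-1/13010) = 45364*(-1/13010) = -22682/6505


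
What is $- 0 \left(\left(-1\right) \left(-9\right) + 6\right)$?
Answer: $0$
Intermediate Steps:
$- 0 \left(\left(-1\right) \left(-9\right) + 6\right) = - 0 \left(9 + 6\right) = - 0 \cdot 15 = \left(-1\right) 0 = 0$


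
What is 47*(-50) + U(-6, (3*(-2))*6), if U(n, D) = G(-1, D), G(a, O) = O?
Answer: -2386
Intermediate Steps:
U(n, D) = D
47*(-50) + U(-6, (3*(-2))*6) = 47*(-50) + (3*(-2))*6 = -2350 - 6*6 = -2350 - 36 = -2386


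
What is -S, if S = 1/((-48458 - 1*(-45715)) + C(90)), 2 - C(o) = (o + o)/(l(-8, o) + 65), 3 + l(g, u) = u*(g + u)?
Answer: 3721/10199351 ≈ 0.00036483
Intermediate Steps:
l(g, u) = -3 + u*(g + u)
C(o) = 2 - 2*o/(62 + o**2 - 8*o) (C(o) = 2 - (o + o)/((-3 + o**2 - 8*o) + 65) = 2 - 2*o/(62 + o**2 - 8*o))
S = -3721/10199351 (S = 1/((-48458 - 1*(-45715)) + 2*(62 + 90**2 - 9*90)/(62 + 90**2 - 8*90)) = 1/((-48458 + 45715) + 2*(62 + 8100 - 810)/(62 + 8100 - 720)) = 1/(-2743 + 2*7352/7442) = 1/(-2743 + 2*(1/7442)*7352) = 1/(-2743 + 7352/3721) = 1/(-10199351/3721) = -3721/10199351 ≈ -0.00036483)
-S = -1*(-3721/10199351) = 3721/10199351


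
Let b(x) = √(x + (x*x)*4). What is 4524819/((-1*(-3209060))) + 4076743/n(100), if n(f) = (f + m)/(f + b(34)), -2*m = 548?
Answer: -654125250919747/279188220 - 4076743*√4658/174 ≈ -3.9420e+6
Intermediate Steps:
m = -274 (m = -½*548 = -274)
b(x) = √(x + 4*x²) (b(x) = √(x + x²*4) = √(x + 4*x²))
n(f) = (-274 + f)/(f + √4658) (n(f) = (f - 274)/(f + √(34*(1 + 4*34))) = (-274 + f)/(f + √(34*(1 + 136))) = (-274 + f)/(f + √(34*137)) = (-274 + f)/(f + √4658))
4524819/((-1*(-3209060))) + 4076743/n(100) = 4524819/((-1*(-3209060))) + 4076743/(((-274 + 100)/(100 + √4658))) = 4524819/3209060 + 4076743/((-174/(100 + √4658))) = 4524819*(1/3209060) + 4076743/((-174/(100 + √4658))) = 4524819/3209060 + 4076743*(-50/87 - √4658/174) = 4524819/3209060 + (-203837150/87 - 4076743*√4658/174) = -654125250919747/279188220 - 4076743*√4658/174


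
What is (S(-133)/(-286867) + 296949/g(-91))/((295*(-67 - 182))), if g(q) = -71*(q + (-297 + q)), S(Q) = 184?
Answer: -85178611127/716631372829365 ≈ -0.00011886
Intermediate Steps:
g(q) = 21087 - 142*q (g(q) = -71*(-297 + 2*q) = 21087 - 142*q)
(S(-133)/(-286867) + 296949/g(-91))/((295*(-67 - 182))) = (184/(-286867) + 296949/(21087 - 142*(-91)))/((295*(-67 - 182))) = (184*(-1/286867) + 296949/(21087 + 12922))/((295*(-249))) = (-184/286867 + 296949/34009)/(-73455) = (-184/286867 + 296949*(1/34009))*(-1/73455) = (-184/286867 + 296949/34009)*(-1/73455) = (85178611127/9756059803)*(-1/73455) = -85178611127/716631372829365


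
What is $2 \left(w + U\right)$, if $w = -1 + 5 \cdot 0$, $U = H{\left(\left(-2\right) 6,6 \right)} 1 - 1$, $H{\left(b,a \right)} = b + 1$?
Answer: $-26$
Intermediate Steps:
$H{\left(b,a \right)} = 1 + b$
$U = -12$ ($U = \left(1 - 12\right) 1 - 1 = \left(-11\right) 1 - 1 = -11 - 1 = -12$)
$w = -1$ ($w = -1 + 0 = -1$)
$2 \left(w + U\right) = 2 \left(-1 - 12\right) = 2 \left(-13\right) = -26$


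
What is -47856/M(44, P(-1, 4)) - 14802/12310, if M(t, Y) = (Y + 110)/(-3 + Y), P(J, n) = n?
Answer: -49232899/116945 ≈ -420.99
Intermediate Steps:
M(t, Y) = (110 + Y)/(-3 + Y)
-47856/M(44, P(-1, 4)) - 14802/12310 = -47856*(-3 + 4)/(110 + 4) - 14802/12310 = -47856/(114/1) - 14802*1/12310 = -47856/(1*114) - 7401/6155 = -47856/114 - 7401/6155 = -47856*1/114 - 7401/6155 = -7976/19 - 7401/6155 = -49232899/116945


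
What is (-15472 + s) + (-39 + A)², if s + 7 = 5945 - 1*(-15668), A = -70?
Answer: 18015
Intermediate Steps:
s = 21606 (s = -7 + (5945 - 1*(-15668)) = -7 + (5945 + 15668) = -7 + 21613 = 21606)
(-15472 + s) + (-39 + A)² = (-15472 + 21606) + (-39 - 70)² = 6134 + (-109)² = 6134 + 11881 = 18015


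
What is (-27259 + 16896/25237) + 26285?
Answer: -24563942/25237 ≈ -973.33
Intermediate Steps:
(-27259 + 16896/25237) + 26285 = -687918487/25237 + 26285 = -24563942/25237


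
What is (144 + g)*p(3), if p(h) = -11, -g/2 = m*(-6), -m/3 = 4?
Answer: 0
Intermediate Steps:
m = -12 (m = -3*4 = -12)
g = -144 (g = -(-24)*(-6) = -2*72 = -144)
(144 + g)*p(3) = (144 - 144)*(-11) = 0*(-11) = 0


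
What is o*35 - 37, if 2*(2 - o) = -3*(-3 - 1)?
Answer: -177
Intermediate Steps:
o = -4 (o = 2 - (-3)*(-3 - 1)/2 = 2 - (-3)*(-4)/2 = 2 - ½*12 = 2 - 6 = -4)
o*35 - 37 = -4*35 - 37 = -140 - 37 = -177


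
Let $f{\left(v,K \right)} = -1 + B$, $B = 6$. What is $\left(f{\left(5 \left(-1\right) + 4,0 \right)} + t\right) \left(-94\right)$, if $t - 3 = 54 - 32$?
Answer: $-2820$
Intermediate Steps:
$t = 25$ ($t = 3 + \left(54 - 32\right) = 3 + 22 = 25$)
$f{\left(v,K \right)} = 5$ ($f{\left(v,K \right)} = -1 + 6 = 5$)
$\left(f{\left(5 \left(-1\right) + 4,0 \right)} + t\right) \left(-94\right) = \left(5 + 25\right) \left(-94\right) = 30 \left(-94\right) = -2820$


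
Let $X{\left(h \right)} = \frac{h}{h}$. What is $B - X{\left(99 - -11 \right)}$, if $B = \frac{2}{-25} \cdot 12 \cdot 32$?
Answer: $- \frac{793}{25} \approx -31.72$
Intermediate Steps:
$X{\left(h \right)} = 1$
$B = - \frac{768}{25}$ ($B = 2 \left(- \frac{1}{25}\right) 12 \cdot 32 = \left(- \frac{2}{25}\right) 12 \cdot 32 = \left(- \frac{24}{25}\right) 32 = - \frac{768}{25} \approx -30.72$)
$B - X{\left(99 - -11 \right)} = - \frac{768}{25} - 1 = - \frac{793}{25}$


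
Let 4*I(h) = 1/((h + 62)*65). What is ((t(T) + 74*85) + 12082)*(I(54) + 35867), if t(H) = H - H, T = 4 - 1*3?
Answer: 4968471875553/7540 ≈ 6.5895e+8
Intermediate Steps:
T = 1 (T = 4 - 3 = 1)
t(H) = 0
I(h) = 1/(260*(62 + h)) (I(h) = (1/((h + 62)*65))/4 = ((1/65)/(62 + h))/4 = (1/(65*(62 + h)))/4 = 1/(260*(62 + h)))
((t(T) + 74*85) + 12082)*(I(54) + 35867) = ((0 + 74*85) + 12082)*(1/(260*(62 + 54)) + 35867) = ((0 + 6290) + 12082)*((1/260)/116 + 35867) = (6290 + 12082)*((1/260)*(1/116) + 35867) = 18372*(1/30160 + 35867) = 18372*(1081748721/30160) = 4968471875553/7540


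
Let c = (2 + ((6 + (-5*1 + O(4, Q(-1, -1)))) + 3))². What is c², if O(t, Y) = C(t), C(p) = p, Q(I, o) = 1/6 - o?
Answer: 10000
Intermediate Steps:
Q(I, o) = ⅙ - o
O(t, Y) = t
c = 100 (c = (2 + ((6 + (-5*1 + 4)) + 3))² = (2 + ((6 + (-5 + 4)) + 3))² = (2 + ((6 - 1) + 3))² = (2 + (5 + 3))² = (2 + 8)² = 10² = 100)
c² = 100² = 10000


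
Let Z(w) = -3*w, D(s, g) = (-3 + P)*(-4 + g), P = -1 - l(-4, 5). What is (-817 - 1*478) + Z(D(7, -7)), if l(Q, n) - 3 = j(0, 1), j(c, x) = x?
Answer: -1559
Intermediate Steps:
l(Q, n) = 4 (l(Q, n) = 3 + 1 = 4)
P = -5 (P = -1 - 1*4 = -1 - 4 = -5)
D(s, g) = 32 - 8*g (D(s, g) = (-3 - 5)*(-4 + g) = -8*(-4 + g) = 32 - 8*g)
(-817 - 1*478) + Z(D(7, -7)) = (-817 - 1*478) - 3*(32 - 8*(-7)) = (-817 - 478) - 3*(32 + 56) = -1295 - 3*88 = -1295 - 264 = -1559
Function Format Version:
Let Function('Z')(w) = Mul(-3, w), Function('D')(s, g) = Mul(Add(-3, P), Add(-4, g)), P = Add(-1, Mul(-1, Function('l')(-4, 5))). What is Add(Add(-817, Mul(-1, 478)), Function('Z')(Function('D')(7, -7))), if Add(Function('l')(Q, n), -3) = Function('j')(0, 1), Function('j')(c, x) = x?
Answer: -1559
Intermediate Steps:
Function('l')(Q, n) = 4 (Function('l')(Q, n) = Add(3, 1) = 4)
P = -5 (P = Add(-1, Mul(-1, 4)) = Add(-1, -4) = -5)
Function('D')(s, g) = Add(32, Mul(-8, g)) (Function('D')(s, g) = Mul(Add(-3, -5), Add(-4, g)) = Mul(-8, Add(-4, g)) = Add(32, Mul(-8, g)))
Add(Add(-817, Mul(-1, 478)), Function('Z')(Function('D')(7, -7))) = Add(Add(-817, Mul(-1, 478)), Mul(-3, Add(32, Mul(-8, -7)))) = Add(Add(-817, -478), Mul(-3, Add(32, 56))) = Add(-1295, Mul(-3, 88)) = Add(-1295, -264) = -1559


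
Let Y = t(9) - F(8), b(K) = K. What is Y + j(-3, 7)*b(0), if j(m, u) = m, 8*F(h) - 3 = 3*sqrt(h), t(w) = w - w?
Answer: -3/8 - 3*sqrt(2)/4 ≈ -1.4357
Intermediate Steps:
t(w) = 0
F(h) = 3/8 + 3*sqrt(h)/8 (F(h) = 3/8 + (3*sqrt(h))/8 = 3/8 + 3*sqrt(h)/8)
Y = -3/8 - 3*sqrt(2)/4 (Y = 0 - (3/8 + 3*sqrt(8)/8) = 0 - (3/8 + 3*(2*sqrt(2))/8) = 0 - (3/8 + 3*sqrt(2)/4) = 0 + (-3/8 - 3*sqrt(2)/4) = -3/8 - 3*sqrt(2)/4 ≈ -1.4357)
Y + j(-3, 7)*b(0) = (-3/8 - 3*sqrt(2)/4) - 3*0 = (-3/8 - 3*sqrt(2)/4) + 0 = -3/8 - 3*sqrt(2)/4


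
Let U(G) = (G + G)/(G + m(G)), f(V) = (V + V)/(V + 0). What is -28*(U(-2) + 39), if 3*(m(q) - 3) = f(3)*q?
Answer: -1428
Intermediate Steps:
f(V) = 2 (f(V) = (2*V)/V = 2)
m(q) = 3 + 2*q/3 (m(q) = 3 + (2*q)/3 = 3 + 2*q/3)
U(G) = 2*G/(3 + 5*G/3) (U(G) = (G + G)/(G + (3 + 2*G/3)) = (2*G)/(3 + 5*G/3) = 2*G/(3 + 5*G/3))
-28*(U(-2) + 39) = -28*(6*(-2)/(9 + 5*(-2)) + 39) = -28*(6*(-2)/(9 - 10) + 39) = -28*(6*(-2)/(-1) + 39) = -28*(6*(-2)*(-1) + 39) = -28*(12 + 39) = -28*51 = -1428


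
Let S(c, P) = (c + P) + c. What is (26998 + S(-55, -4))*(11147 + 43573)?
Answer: 1471092480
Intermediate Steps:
S(c, P) = P + 2*c (S(c, P) = (P + c) + c = P + 2*c)
(26998 + S(-55, -4))*(11147 + 43573) = (26998 + (-4 + 2*(-55)))*(11147 + 43573) = (26998 + (-4 - 110))*54720 = (26998 - 114)*54720 = 26884*54720 = 1471092480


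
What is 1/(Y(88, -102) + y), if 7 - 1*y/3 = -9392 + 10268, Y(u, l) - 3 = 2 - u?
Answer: -1/2690 ≈ -0.00037175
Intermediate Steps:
Y(u, l) = 5 - u (Y(u, l) = 3 + (2 - u) = 5 - u)
y = -2607 (y = 21 - 3*(-9392 + 10268) = 21 - 3*876 = 21 - 2628 = -2607)
1/(Y(88, -102) + y) = 1/((5 - 1*88) - 2607) = 1/((5 - 88) - 2607) = 1/(-83 - 2607) = 1/(-2690) = -1/2690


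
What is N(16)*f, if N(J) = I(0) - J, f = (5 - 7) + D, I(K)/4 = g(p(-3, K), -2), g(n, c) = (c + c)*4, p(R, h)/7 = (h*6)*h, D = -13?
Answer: 1200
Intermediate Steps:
p(R, h) = 42*h**2 (p(R, h) = 7*((h*6)*h) = 7*((6*h)*h) = 7*(6*h**2) = 42*h**2)
g(n, c) = 8*c (g(n, c) = (2*c)*4 = 8*c)
I(K) = -64 (I(K) = 4*(8*(-2)) = 4*(-16) = -64)
f = -15 (f = (5 - 7) - 13 = -2 - 13 = -15)
N(J) = -64 - J
N(16)*f = (-64 - 1*16)*(-15) = (-64 - 16)*(-15) = -80*(-15) = 1200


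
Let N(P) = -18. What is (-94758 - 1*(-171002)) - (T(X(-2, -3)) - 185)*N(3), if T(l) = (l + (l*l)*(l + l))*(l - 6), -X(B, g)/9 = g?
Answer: 14963468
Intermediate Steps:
X(B, g) = -9*g
T(l) = (-6 + l)*(l + 2*l³) (T(l) = (l + l²*(2*l))*(-6 + l) = (l + 2*l³)*(-6 + l) = (-6 + l)*(l + 2*l³))
(-94758 - 1*(-171002)) - (T(X(-2, -3)) - 185)*N(3) = (-94758 - 1*(-171002)) - ((-9*(-3))*(-6 - 9*(-3) - 12*(-9*(-3))² + 2*(-9*(-3))³) - 185)*(-18) = (-94758 + 171002) - (27*(-6 + 27 - 12*27² + 2*27³) - 185)*(-18) = 76244 - (27*(-6 + 27 - 12*729 + 2*19683) - 185)*(-18) = 76244 - (27*(-6 + 27 - 8748 + 39366) - 185)*(-18) = 76244 - (27*30639 - 185)*(-18) = 76244 - (827253 - 185)*(-18) = 76244 - 827068*(-18) = 76244 - 1*(-14887224) = 76244 + 14887224 = 14963468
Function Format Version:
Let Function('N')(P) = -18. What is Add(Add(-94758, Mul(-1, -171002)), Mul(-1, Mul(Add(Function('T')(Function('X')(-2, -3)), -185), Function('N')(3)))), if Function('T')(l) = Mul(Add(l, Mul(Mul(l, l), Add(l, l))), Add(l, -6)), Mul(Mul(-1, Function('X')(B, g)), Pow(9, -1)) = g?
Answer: 14963468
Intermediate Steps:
Function('X')(B, g) = Mul(-9, g)
Function('T')(l) = Mul(Add(-6, l), Add(l, Mul(2, Pow(l, 3)))) (Function('T')(l) = Mul(Add(l, Mul(Pow(l, 2), Mul(2, l))), Add(-6, l)) = Mul(Add(l, Mul(2, Pow(l, 3))), Add(-6, l)) = Mul(Add(-6, l), Add(l, Mul(2, Pow(l, 3)))))
Add(Add(-94758, Mul(-1, -171002)), Mul(-1, Mul(Add(Function('T')(Function('X')(-2, -3)), -185), Function('N')(3)))) = Add(Add(-94758, Mul(-1, -171002)), Mul(-1, Mul(Add(Mul(Mul(-9, -3), Add(-6, Mul(-9, -3), Mul(-12, Pow(Mul(-9, -3), 2)), Mul(2, Pow(Mul(-9, -3), 3)))), -185), -18))) = Add(Add(-94758, 171002), Mul(-1, Mul(Add(Mul(27, Add(-6, 27, Mul(-12, Pow(27, 2)), Mul(2, Pow(27, 3)))), -185), -18))) = Add(76244, Mul(-1, Mul(Add(Mul(27, Add(-6, 27, Mul(-12, 729), Mul(2, 19683))), -185), -18))) = Add(76244, Mul(-1, Mul(Add(Mul(27, Add(-6, 27, -8748, 39366)), -185), -18))) = Add(76244, Mul(-1, Mul(Add(Mul(27, 30639), -185), -18))) = Add(76244, Mul(-1, Mul(Add(827253, -185), -18))) = Add(76244, Mul(-1, Mul(827068, -18))) = Add(76244, Mul(-1, -14887224)) = Add(76244, 14887224) = 14963468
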